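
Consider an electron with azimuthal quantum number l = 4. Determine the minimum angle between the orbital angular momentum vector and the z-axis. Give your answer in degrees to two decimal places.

|L|² = l(l+1)ℏ² = 20ℏ², so |L| = 2√5 ℏ.
The smallest angle corresponds to the largest L_z, i.e. m_l = l = 4, giving L_z = 4ℏ.
cos θ_min = 4/√20, so θ_min ≈ 26.57°.

θ_min ≈ 26.57°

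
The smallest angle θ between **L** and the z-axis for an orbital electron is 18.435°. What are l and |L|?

l = 9, |L| = 3√10 ℏ ≈ 9.487ℏ

cos θ_min = l/√(l(l+1)) = √(l/(l+1)), so l/(l+1) = cos²(18.435°) = 0.9000.
Solving: l = 9.
Then |L| = ℏ√(9·10) = 3√10 ℏ.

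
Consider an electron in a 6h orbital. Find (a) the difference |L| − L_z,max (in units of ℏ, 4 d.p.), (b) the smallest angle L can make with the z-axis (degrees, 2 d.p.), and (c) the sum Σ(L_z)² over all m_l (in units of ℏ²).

|L|−L_z,max ≈ 0.4772ℏ; θ_min ≈ 24.09°; Σ(L_z)² = 110 ℏ²

For 6h, l = 5.
|L| − L_z,max = (√30 − 5)ℏ ≈ 0.4772ℏ.
cos θ_min = 5/√30, so θ_min ≈ 24.09°.
Σ m_l² = 110, so Σ(L_z)² = 110 ℏ².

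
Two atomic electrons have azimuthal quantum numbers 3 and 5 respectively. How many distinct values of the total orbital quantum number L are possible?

7

By the triangle rule, |l₁ − l₂| ≤ L ≤ l₁ + l₂.
So L can be 2, 3, 4, 5, 6, 7, 8.
That is 7 values.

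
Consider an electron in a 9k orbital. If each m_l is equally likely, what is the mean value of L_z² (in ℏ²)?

⟨L_z²⟩ = 18.67 ℏ²

9k means n = 9, l = 7.
The allowed m_l values are -7, -6, -5, -4, -3, -2, -1, 0, 1, 2, 3, 4, 5, 6, 7.
⟨L_z²⟩ = ℏ²·l(l+1)/3 = 18.67ℏ².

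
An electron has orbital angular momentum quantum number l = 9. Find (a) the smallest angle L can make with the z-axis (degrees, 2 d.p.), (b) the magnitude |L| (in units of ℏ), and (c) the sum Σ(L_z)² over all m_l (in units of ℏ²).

cos θ_min = 9/√90, so θ_min ≈ 18.43°.
|L| = ℏ√(9·10) = 3√10 ℏ ≈ 9.487ℏ.
Σ m_l² = 570, so Σ(L_z)² = 570 ℏ².

θ_min ≈ 18.43°; |L| = 3√10 ℏ ≈ 9.487ℏ; Σ(L_z)² = 570 ℏ²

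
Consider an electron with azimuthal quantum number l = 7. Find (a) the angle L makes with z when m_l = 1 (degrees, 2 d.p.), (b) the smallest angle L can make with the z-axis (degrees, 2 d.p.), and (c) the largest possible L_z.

θ(m_l=1) ≈ 82.32°; θ_min ≈ 20.70°; L_z,max = 7ℏ

For m_l = 1: cos θ = 1/√56, θ ≈ 82.32°.
cos θ_min = 7/√56, so θ_min ≈ 20.70°.
L_z,max = lℏ = 7ℏ.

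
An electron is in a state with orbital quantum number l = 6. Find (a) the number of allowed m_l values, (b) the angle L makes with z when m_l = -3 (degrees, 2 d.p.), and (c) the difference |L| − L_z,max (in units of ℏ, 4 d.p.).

There are 2l+1 = 13 values of m_l.
For m_l = -3: cos θ = -3/√42, θ ≈ 117.58°.
|L| − L_z,max = (√42 − 6)ℏ ≈ 0.4807ℏ.

13 values; θ(m_l=-3) ≈ 117.58°; |L|−L_z,max ≈ 0.4807ℏ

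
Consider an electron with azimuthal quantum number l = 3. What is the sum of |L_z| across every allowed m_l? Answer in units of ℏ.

m_l runs from −3 to 3, i.e. {-3, -2, -1, 0, 1, 2, 3}.
Σ|m_l| = 2·3(3+1)/2 = 12.

Σ|L_z| = 12 ℏ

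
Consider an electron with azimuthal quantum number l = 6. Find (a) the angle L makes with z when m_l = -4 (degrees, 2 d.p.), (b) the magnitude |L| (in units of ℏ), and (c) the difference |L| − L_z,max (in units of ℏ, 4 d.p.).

θ(m_l=-4) ≈ 128.11°; |L| = √42 ℏ ≈ 6.481ℏ; |L|−L_z,max ≈ 0.4807ℏ

For m_l = -4: cos θ = -4/√42, θ ≈ 128.11°.
|L| = ℏ√(6·7) = √42 ℏ ≈ 6.481ℏ.
|L| − L_z,max = (√42 − 6)ℏ ≈ 0.4807ℏ.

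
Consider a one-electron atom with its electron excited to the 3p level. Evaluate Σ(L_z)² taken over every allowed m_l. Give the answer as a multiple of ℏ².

The 3p level has l = 1.
m_l runs from −1 to 1, i.e. {-1, 0, 1}.
Σ m_l² = 2·(1) = 2.

Σ(L_z)² = 2 ℏ²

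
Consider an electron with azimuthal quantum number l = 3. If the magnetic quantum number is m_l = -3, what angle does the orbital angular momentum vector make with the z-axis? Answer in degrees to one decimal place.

|L| = ℏ√(l(l+1)) = 2√3 ℏ.
L_z = m_l ℏ = −3ℏ.
cos θ = L_z/|L| = -3/√12, so θ ≈ 150.0°.

θ ≈ 150.0°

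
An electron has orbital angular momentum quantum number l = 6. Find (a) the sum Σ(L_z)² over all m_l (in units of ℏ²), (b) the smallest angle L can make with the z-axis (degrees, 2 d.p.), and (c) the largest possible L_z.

Σ m_l² = 182, so Σ(L_z)² = 182 ℏ².
cos θ_min = 6/√42, so θ_min ≈ 22.21°.
L_z,max = lℏ = 6ℏ.

Σ(L_z)² = 182 ℏ²; θ_min ≈ 22.21°; L_z,max = 6ℏ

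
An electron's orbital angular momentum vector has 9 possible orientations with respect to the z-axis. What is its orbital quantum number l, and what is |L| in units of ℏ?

l = 4, |L| = 2√5 ℏ ≈ 4.472ℏ

2l + 1 = 9 ⇒ l = 4.
|L| = ℏ√(l(l+1)) = ℏ√(4·5) = 2√5 ℏ.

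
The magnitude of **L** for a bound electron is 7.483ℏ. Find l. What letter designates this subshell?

l = 7 (k orbital)

(|L|/ℏ)² = l(l+1) = 56.
The positive root is l = 7.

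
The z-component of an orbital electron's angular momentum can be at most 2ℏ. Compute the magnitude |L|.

L_z,max = lℏ, so l = 2.
|L| = √(l(l+1)) ℏ = √6 ℏ.

|L| = √6 ℏ ≈ 2.449ℏ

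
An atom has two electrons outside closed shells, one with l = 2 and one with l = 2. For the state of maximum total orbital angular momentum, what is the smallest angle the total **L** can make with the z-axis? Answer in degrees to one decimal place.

θ_min ≈ 26.6°

Angular momentum addition gives L = |l₁ − l₂|, …, l₁ + l₂.
So L can be 0, 1, 2, 3, 4.
The maximum is L = 4, with |L_tot| = ℏ√(4·5) = 2√5 ℏ.
The minimum angle with z is arccos(4/√20) ≈ 26.6°.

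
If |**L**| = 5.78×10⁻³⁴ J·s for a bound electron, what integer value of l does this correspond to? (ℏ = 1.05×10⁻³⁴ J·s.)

l = 5

|L|/ℏ = (5.78×10⁻³⁴)/(1.05×10⁻³⁴) ≈ 5.505.
(|L|/ℏ)² = l(l+1) ≈ 30.30 ⇒ l = 5.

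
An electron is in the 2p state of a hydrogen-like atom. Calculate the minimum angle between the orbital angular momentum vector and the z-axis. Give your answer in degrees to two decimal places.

2p means n = 2, l = 1.
|L| = √(l(l+1)) ℏ = √2 ℏ.
The smallest angle corresponds to the largest L_z, i.e. m_l = l = 1, giving L_z = 1ℏ.
cos θ_min = 1/√2, so θ_min ≈ 45.00°.

θ_min ≈ 45.00°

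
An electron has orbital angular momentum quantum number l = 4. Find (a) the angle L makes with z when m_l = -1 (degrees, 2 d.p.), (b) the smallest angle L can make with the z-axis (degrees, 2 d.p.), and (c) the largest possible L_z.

θ(m_l=-1) ≈ 102.92°; θ_min ≈ 26.57°; L_z,max = 4ℏ

For m_l = -1: cos θ = -1/√20, θ ≈ 102.92°.
cos θ_min = 4/√20, so θ_min ≈ 26.57°.
L_z,max = lℏ = 4ℏ.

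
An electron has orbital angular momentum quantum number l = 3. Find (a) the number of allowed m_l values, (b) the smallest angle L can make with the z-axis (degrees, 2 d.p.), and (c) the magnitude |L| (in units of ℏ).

7 values; θ_min ≈ 30.00°; |L| = 2√3 ℏ ≈ 3.464ℏ

There are 2l+1 = 7 values of m_l.
cos θ_min = 3/√12, so θ_min ≈ 30.00°.
|L| = ℏ√(3·4) = 2√3 ℏ ≈ 3.464ℏ.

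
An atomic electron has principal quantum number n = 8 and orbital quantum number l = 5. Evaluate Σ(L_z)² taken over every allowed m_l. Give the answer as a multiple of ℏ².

m_l ∈ {-5, -4, -3, -2, -1, 0, 1, 2, 3, 4, 5}.
Summing m² from −5 to 5: Σ m_l² = 110.

Σ(L_z)² = 110 ℏ²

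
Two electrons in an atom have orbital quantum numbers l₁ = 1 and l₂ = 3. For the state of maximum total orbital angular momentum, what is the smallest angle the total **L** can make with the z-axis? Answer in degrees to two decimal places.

The total orbital quantum number L ranges from |l₁ − l₂| to l₁ + l₂ in integer steps.
So L can be 2, 3, 4.
The maximum is L = 4, with |L_tot| = ℏ√(4·5) = 2√5 ℏ.
The minimum angle with z is arccos(4/√20) ≈ 26.57°.

θ_min ≈ 26.57°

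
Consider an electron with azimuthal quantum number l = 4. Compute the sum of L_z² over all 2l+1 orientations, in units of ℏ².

Σ(L_z)² = 60 ℏ²

The allowed m_l values are -4, -3, -2, -1, 0, 1, 2, 3, 4.
Σ m_l² = l(l+1)(2l+1)/3 = 4·5·9/3 = 60.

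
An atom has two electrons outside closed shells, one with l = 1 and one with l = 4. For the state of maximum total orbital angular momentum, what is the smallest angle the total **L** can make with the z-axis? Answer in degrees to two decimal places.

θ_min ≈ 24.09°

Angular momentum addition gives L = |l₁ − l₂|, …, l₁ + l₂.
Allowed values: L = 3, 4, 5.
The maximum is L = 5, with |L_tot| = ℏ√(5·6) = √30 ℏ.
The minimum angle with z is arccos(5/√30) ≈ 24.09°.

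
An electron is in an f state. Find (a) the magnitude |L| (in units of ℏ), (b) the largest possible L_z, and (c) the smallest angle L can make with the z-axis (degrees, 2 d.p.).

The letter f corresponds to l = 3.
|L| = ℏ√(3·4) = 2√3 ℏ ≈ 3.464ℏ.
L_z,max = lℏ = 3ℏ.
cos θ_min = 3/√12, so θ_min ≈ 30.00°.

|L| = 2√3 ℏ ≈ 3.464ℏ; L_z,max = 3ℏ; θ_min ≈ 30.00°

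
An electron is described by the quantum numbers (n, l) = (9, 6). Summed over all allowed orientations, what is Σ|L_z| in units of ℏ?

Σ|L_z| = 42 ℏ

m_l runs from −6 to 6, i.e. {-6, -5, -4, -3, -2, -1, 0, 1, 2, 3, 4, 5, 6}.
Σ|m_l| = 2·6(6+1)/2 = 42.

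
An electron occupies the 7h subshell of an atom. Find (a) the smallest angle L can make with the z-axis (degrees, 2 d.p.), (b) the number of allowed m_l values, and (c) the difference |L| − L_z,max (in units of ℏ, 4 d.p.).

θ_min ≈ 24.09°; 11 values; |L|−L_z,max ≈ 0.4772ℏ

For 7h, l = 5.
cos θ_min = 5/√30, so θ_min ≈ 24.09°.
There are 2l+1 = 11 values of m_l.
|L| − L_z,max = (√30 − 5)ℏ ≈ 0.4772ℏ.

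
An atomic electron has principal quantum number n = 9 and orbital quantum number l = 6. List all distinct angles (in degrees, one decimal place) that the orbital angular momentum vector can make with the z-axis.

θ ∈ {22.2°, 39.5°, 51.9°, 62.4°, 72.0°, 81.1°, 90.0°, 98.9°, 108.0°, 117.6°, 128.1°, 140.5°, 157.8°}

|L| = √(l(l+1)) ℏ = √42 ℏ.
cos θ = m_l/√42 for each m_l ∈ {-6, -5, -4, -3, -2, -1, 0, 1, 2, 3, 4, 5, 6}.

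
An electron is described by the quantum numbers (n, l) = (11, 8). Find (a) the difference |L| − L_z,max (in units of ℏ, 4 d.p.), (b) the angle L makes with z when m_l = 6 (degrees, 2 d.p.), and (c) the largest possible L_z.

|L| − L_z,max = (6√2 − 8)ℏ ≈ 0.4853ℏ.
For m_l = 6: cos θ = 6/√72, θ ≈ 45.00°.
L_z,max = lℏ = 8ℏ.

|L|−L_z,max ≈ 0.4853ℏ; θ(m_l=6) ≈ 45.00°; L_z,max = 8ℏ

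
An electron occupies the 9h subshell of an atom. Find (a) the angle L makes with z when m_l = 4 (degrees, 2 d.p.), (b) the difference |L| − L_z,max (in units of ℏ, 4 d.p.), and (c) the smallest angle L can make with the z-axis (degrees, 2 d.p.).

For 9h, l = 5.
For m_l = 4: cos θ = 4/√30, θ ≈ 43.09°.
|L| − L_z,max = (√30 − 5)ℏ ≈ 0.4772ℏ.
cos θ_min = 5/√30, so θ_min ≈ 24.09°.

θ(m_l=4) ≈ 43.09°; |L|−L_z,max ≈ 0.4772ℏ; θ_min ≈ 24.09°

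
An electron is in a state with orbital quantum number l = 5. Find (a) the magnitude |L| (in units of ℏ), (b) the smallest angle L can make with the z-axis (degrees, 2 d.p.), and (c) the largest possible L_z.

|L| = √30 ℏ ≈ 5.477ℏ; θ_min ≈ 24.09°; L_z,max = 5ℏ

|L| = ℏ√(5·6) = √30 ℏ ≈ 5.477ℏ.
cos θ_min = 5/√30, so θ_min ≈ 24.09°.
L_z,max = lℏ = 5ℏ.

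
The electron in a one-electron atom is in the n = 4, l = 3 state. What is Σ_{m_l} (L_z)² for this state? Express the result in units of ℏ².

The allowed m_l values are -3, -2, -1, 0, 1, 2, 3.
Σ m_l² = 2·(1 + 4 + 9) = 28.

Σ(L_z)² = 28 ℏ²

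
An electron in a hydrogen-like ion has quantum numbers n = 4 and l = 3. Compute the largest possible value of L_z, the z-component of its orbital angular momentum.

L_z,max = 3ℏ

L_z = m_l ℏ with m_l ∈ {−3, …, 3}; the maximum is m_l = 3.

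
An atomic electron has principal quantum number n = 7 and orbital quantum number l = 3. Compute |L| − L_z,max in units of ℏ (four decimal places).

|L| − L_z,max ≈ 0.4641ℏ

|L| = 2√3 ℏ ≈ 3.4641ℏ, while L_z,max = lℏ = 3ℏ.
The difference is (2√3 − 3)ℏ ≈ 0.4641ℏ.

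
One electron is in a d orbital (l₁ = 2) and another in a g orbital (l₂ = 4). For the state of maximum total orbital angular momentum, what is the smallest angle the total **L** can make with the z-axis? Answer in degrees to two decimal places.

By the triangle rule, |l₁ − l₂| ≤ L ≤ l₁ + l₂.
L ∈ {2, 3, 4, 5, 6}.
The maximum is L = 6, with |L_tot| = ℏ√(6·7) = √42 ℏ.
The minimum angle with z is arccos(6/√42) ≈ 22.21°.

θ_min ≈ 22.21°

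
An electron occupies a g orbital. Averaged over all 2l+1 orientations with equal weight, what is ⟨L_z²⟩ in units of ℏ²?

⟨L_z²⟩ = 6.667 ℏ²

For a g orbital, l = 4.
m_l runs from −4 to 4, i.e. {-4, -3, -2, -1, 0, 1, 2, 3, 4}.
⟨L_z²⟩ = ℏ²·l(l+1)/3 = 6.667ℏ².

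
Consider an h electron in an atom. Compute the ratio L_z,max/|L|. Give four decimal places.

For an h orbital, l = 5.
|L| = √30 ℏ ≈ 5.4772ℏ, while L_z,max = lℏ = 5ℏ.
L_z,max/|L| = 5/√30 = 0.9129.

L_z,max/|L| = 0.9129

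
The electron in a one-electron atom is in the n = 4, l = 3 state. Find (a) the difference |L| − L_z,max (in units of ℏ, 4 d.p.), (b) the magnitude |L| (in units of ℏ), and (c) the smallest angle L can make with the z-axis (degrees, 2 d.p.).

|L|−L_z,max ≈ 0.4641ℏ; |L| = 2√3 ℏ ≈ 3.464ℏ; θ_min ≈ 30.00°

|L| − L_z,max = (2√3 − 3)ℏ ≈ 0.4641ℏ.
|L| = ℏ√(3·4) = 2√3 ℏ ≈ 3.464ℏ.
cos θ_min = 3/√12, so θ_min ≈ 30.00°.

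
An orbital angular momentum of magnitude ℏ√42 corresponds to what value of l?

|L| = ℏ√(l(l+1)), so l(l+1) = 42.
l² + l − 42 = 0 ⇒ l = 6.

l = 6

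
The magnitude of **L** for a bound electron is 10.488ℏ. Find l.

l = 10

|L| = ℏ√(l(l+1)), so l(l+1) = 110.
The positive root is l = 10.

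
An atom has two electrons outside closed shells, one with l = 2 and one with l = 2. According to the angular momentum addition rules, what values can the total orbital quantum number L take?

The total orbital quantum number L ranges from |l₁ − l₂| to l₁ + l₂ in integer steps.
Allowed values: L = 0, 1, 2, 3, 4.

L = 0, 1, 2, 3, 4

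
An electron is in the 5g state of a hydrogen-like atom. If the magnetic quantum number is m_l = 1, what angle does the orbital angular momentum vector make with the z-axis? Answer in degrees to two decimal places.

For 5g, l = 4.
|L| = ℏ√(l(l+1)) = 2√5 ℏ.
L_z = m_l ℏ = 1ℏ.
cos θ = L_z/|L| = 1/√20, so θ ≈ 77.08°.

θ ≈ 77.08°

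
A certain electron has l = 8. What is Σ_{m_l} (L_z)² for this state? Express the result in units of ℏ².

Σ(L_z)² = 408 ℏ²

m_l runs from −8 to 8, i.e. {-8, -7, -6, -5, -4, -3, -2, -1, 0, 1, 2, 3, 4, 5, 6, 7, 8}.
Σ m_l² = 2·(1 + 4 + 9 + 16 + 25 + 36 + 49 + 64) = 408.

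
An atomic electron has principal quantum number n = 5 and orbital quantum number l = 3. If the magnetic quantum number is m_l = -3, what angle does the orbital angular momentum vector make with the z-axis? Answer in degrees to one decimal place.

θ ≈ 150.0°

|L| = √(l(l+1)) ℏ = 2√3 ℏ.
L_z = m_l ℏ = −3ℏ.
cos θ = L_z/|L| = -3/√12, so θ ≈ 150.0°.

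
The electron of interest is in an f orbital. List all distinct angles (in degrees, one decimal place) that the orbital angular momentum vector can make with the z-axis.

An f state has l = 3.
|L|² = l(l+1)ℏ² = 12ℏ², so |L| = 2√3 ℏ.
cos θ = m_l/√12 for each m_l ∈ {-3, -2, -1, 0, 1, 2, 3}.

θ ∈ {30.0°, 54.7°, 73.2°, 90.0°, 106.8°, 125.3°, 150.0°}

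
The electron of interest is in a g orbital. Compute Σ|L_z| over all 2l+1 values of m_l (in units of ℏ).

A g state has l = 4.
The allowed m_l values are -4, -3, -2, -1, 0, 1, 2, 3, 4.
Σ|m_l| = 2(1+2+…+4) = 20.

Σ|L_z| = 20 ℏ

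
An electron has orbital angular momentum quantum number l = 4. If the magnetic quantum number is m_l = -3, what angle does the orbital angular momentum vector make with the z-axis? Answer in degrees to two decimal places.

θ ≈ 132.13°

|L| = ℏ√(l(l+1)) = 2√5 ℏ.
L_z = m_l ℏ = −3ℏ.
cos θ = L_z/|L| = -3/√20, so θ ≈ 132.13°.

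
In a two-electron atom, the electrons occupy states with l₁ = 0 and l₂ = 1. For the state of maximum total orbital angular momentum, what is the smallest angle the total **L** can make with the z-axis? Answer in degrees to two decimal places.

θ_min ≈ 45.00°

The total orbital quantum number L ranges from |l₁ − l₂| to l₁ + l₂ in integer steps.
Allowed values: L = 1.
The maximum is L = 1, with |L_tot| = ℏ√(1·2) = √2 ℏ.
The minimum angle with z is arccos(1/√2) ≈ 45.00°.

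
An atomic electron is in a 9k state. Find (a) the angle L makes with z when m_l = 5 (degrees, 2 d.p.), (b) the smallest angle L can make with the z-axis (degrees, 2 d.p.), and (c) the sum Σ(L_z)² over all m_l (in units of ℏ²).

θ(m_l=5) ≈ 48.08°; θ_min ≈ 20.70°; Σ(L_z)² = 280 ℏ²

9k means n = 9, l = 7.
For m_l = 5: cos θ = 5/√56, θ ≈ 48.08°.
cos θ_min = 7/√56, so θ_min ≈ 20.70°.
Σ m_l² = 280, so Σ(L_z)² = 280 ℏ².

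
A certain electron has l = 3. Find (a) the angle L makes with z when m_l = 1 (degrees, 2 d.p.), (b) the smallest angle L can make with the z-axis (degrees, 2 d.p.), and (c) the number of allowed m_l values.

For m_l = 1: cos θ = 1/√12, θ ≈ 73.22°.
cos θ_min = 3/√12, so θ_min ≈ 30.00°.
There are 2l+1 = 7 values of m_l.

θ(m_l=1) ≈ 73.22°; θ_min ≈ 30.00°; 7 values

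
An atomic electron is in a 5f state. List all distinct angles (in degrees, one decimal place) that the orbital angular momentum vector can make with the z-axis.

5f means n = 5, l = 3.
|L| = ℏ√(l(l+1)) = 2√3 ℏ.
cos θ = m_l/√12 for each m_l ∈ {-3, -2, -1, 0, 1, 2, 3}.

θ ∈ {30.0°, 54.7°, 73.2°, 90.0°, 106.8°, 125.3°, 150.0°}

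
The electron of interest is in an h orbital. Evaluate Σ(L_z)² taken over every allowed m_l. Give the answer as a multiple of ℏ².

For an h orbital, l = 5.
m_l runs from −5 to 5, i.e. {-5, -4, -3, -2, -1, 0, 1, 2, 3, 4, 5}.
Summing m² from −5 to 5: Σ m_l² = 110.

Σ(L_z)² = 110 ℏ²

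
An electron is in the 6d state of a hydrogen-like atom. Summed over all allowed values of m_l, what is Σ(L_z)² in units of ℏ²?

Σ(L_z)² = 10 ℏ²

For 6d, l = 2.
m_l ∈ {-2, -1, 0, 1, 2}.
Summing m² from −2 to 2: Σ m_l² = 10.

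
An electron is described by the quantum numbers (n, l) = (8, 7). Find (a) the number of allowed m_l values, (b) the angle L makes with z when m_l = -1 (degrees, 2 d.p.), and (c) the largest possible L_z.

15 values; θ(m_l=-1) ≈ 97.68°; L_z,max = 7ℏ

There are 2l+1 = 15 values of m_l.
For m_l = -1: cos θ = -1/√56, θ ≈ 97.68°.
L_z,max = lℏ = 7ℏ.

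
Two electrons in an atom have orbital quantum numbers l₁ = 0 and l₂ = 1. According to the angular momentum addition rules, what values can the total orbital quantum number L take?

L = 1

L runs from |0 − 1| = 1 to 0 + 1 = 1.
L ∈ {1}.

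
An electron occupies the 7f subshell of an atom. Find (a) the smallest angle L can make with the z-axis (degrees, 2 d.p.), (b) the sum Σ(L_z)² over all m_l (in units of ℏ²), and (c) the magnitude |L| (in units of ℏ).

7f means n = 7, l = 3.
cos θ_min = 3/√12, so θ_min ≈ 30.00°.
Σ m_l² = 28, so Σ(L_z)² = 28 ℏ².
|L| = ℏ√(3·4) = 2√3 ℏ ≈ 3.464ℏ.

θ_min ≈ 30.00°; Σ(L_z)² = 28 ℏ²; |L| = 2√3 ℏ ≈ 3.464ℏ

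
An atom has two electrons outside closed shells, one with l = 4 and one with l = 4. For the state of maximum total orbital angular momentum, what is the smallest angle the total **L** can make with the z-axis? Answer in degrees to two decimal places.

L runs from |4 − 4| = 0 to 4 + 4 = 8.
So L can be 0, 1, 2, 3, 4, 5, 6, 7, 8.
The maximum is L = 8, with |L_tot| = ℏ√(8·9) = 6√2 ℏ.
The minimum angle with z is arccos(8/√72) ≈ 19.47°.

θ_min ≈ 19.47°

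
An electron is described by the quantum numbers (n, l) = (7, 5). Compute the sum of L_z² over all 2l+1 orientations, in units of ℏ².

Σ(L_z)² = 110 ℏ²

m_l ∈ {-5, -4, -3, -2, -1, 0, 1, 2, 3, 4, 5}.
Summing m² from −5 to 5: Σ m_l² = 110.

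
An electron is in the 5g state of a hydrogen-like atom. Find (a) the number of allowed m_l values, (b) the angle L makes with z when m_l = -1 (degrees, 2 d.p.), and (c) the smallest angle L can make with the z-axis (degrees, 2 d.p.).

9 values; θ(m_l=-1) ≈ 102.92°; θ_min ≈ 26.57°

5g means n = 5, l = 4.
There are 2l+1 = 9 values of m_l.
For m_l = -1: cos θ = -1/√20, θ ≈ 102.92°.
cos θ_min = 4/√20, so θ_min ≈ 26.57°.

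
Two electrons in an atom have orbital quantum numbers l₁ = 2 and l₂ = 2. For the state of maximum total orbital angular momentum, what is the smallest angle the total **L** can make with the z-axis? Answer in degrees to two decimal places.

θ_min ≈ 26.57°

The total orbital quantum number L ranges from |l₁ − l₂| to l₁ + l₂ in integer steps.
So L can be 0, 1, 2, 3, 4.
The maximum is L = 4, with |L_tot| = ℏ√(4·5) = 2√5 ℏ.
The minimum angle with z is arccos(4/√20) ≈ 26.57°.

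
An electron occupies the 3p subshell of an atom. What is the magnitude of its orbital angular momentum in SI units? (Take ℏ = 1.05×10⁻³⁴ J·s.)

|L| = 1.48×10⁻³⁴ J·s

For 3p, l = 1.
|L| = ℏ√(l(l+1)) = ℏ√(1·2) = √2 ℏ
Numerically, |L| = 1.414 × (1.05×10⁻³⁴ J·s) = 1.48×10⁻³⁴ J·s.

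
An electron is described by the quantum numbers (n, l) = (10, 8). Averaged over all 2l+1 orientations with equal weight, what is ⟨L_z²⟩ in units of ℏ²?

m_l runs from −8 to 8, i.e. {-8, -7, -6, -5, -4, -3, -2, -1, 0, 1, 2, 3, 4, 5, 6, 7, 8}.
⟨L_z²⟩ = ℏ²·(Σ m_l²)/(2l+1) = ℏ²·408/17 = 24ℏ².

⟨L_z²⟩ = 24 ℏ²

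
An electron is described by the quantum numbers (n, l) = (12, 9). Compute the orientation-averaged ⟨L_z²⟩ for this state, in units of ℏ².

m_l runs from −9 to 9, i.e. {-9, -8, -7, -6, -5, -4, -3, -2, -1, 0, 1, 2, 3, 4, 5, 6, 7, 8, 9}.
Average of L_z² over 19 states: 570/19 ℏ² = 30 ℏ².

⟨L_z²⟩ = 30 ℏ²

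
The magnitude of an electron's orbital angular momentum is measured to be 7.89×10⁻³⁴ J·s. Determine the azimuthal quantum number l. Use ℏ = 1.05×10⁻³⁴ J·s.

l = 7

In units of ℏ, |L| ≈ 7.514.
(|L|/ℏ)² = l(l+1) ≈ 56.46 ⇒ l = 7.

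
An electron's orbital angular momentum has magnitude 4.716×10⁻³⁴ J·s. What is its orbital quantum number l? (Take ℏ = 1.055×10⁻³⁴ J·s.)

In units of ℏ, |L| ≈ 4.470.
(|L|/ℏ)² = l(l+1) ≈ 19.98 ⇒ l = 4.

l = 4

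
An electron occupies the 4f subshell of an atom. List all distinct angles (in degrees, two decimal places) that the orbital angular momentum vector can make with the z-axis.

θ ∈ {30.00°, 54.74°, 73.22°, 90.00°, 106.78°, 125.26°, 150.00°}

The 4f subshell has l = 3.
|L|² = l(l+1)ℏ² = 12ℏ², so |L| = 2√3 ℏ.
cos θ = m_l/√12 for each m_l ∈ {-3, -2, -1, 0, 1, 2, 3}.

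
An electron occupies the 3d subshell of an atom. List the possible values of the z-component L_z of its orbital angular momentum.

3d means n = 3, l = 2.
L_z = m_l ℏ with m_l ranging from −l to +l in integer steps.
For l = 2: m_l ∈ {-2, -1, 0, 1, 2}.

L_z ∈ {−2ℏ, −ℏ, 0, ℏ, 2ℏ}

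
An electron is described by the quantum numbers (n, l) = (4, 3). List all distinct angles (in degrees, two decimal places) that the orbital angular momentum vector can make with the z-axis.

|L|² = l(l+1)ℏ² = 12ℏ², so |L| = 2√3 ℏ.
cos θ = m_l/√12 for each m_l ∈ {-3, -2, -1, 0, 1, 2, 3}.

θ ∈ {30.00°, 54.74°, 73.22°, 90.00°, 106.78°, 125.26°, 150.00°}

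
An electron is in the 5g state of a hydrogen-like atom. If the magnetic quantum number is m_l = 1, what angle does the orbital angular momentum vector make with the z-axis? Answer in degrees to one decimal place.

The 5g subshell has l = 4.
|L| = ℏ√(l(l+1)) = 2√5 ℏ.
L_z = m_l ℏ = 1ℏ.
cos θ = L_z/|L| = 1/√20, so θ ≈ 77.1°.

θ ≈ 77.1°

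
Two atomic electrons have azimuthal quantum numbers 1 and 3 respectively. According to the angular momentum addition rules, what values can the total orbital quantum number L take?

L = 2, 3, 4

By the triangle rule, |l₁ − l₂| ≤ L ≤ l₁ + l₂.
L ∈ {2, 3, 4}.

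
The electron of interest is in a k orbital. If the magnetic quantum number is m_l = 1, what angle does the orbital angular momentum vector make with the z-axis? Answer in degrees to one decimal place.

A k state has l = 7.
|L| = √(l(l+1)) ℏ = 2√14 ℏ.
L_z = m_l ℏ = 1ℏ.
cos θ = L_z/|L| = 1/√56, so θ ≈ 82.3°.

θ ≈ 82.3°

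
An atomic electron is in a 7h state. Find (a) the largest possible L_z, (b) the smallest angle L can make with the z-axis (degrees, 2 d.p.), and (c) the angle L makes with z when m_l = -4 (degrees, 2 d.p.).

L_z,max = 5ℏ; θ_min ≈ 24.09°; θ(m_l=-4) ≈ 136.91°

For 7h, l = 5.
L_z,max = lℏ = 5ℏ.
cos θ_min = 5/√30, so θ_min ≈ 24.09°.
For m_l = -4: cos θ = -4/√30, θ ≈ 136.91°.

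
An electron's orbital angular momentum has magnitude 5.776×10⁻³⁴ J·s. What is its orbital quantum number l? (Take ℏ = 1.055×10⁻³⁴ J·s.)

In units of ℏ, |L| ≈ 5.475.
l(l+1) ≈ 5.475² ≈ 29.97, so l = 5.

l = 5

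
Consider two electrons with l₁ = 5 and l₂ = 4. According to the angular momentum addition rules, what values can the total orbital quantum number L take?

L = 1, 2, 3, 4, 5, 6, 7, 8, 9

Angular momentum addition gives L = |l₁ − l₂|, …, l₁ + l₂.
So L can be 1, 2, 3, 4, 5, 6, 7, 8, 9.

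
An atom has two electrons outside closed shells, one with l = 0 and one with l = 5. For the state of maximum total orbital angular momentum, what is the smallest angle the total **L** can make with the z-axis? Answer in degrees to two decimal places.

θ_min ≈ 24.09°

By the triangle rule, |l₁ − l₂| ≤ L ≤ l₁ + l₂.
Allowed values: L = 5.
The maximum is L = 5, with |L_tot| = ℏ√(5·6) = √30 ℏ.
The minimum angle with z is arccos(5/√30) ≈ 24.09°.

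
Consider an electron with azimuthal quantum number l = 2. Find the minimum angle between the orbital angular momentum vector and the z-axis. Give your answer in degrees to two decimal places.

θ_min ≈ 35.26°

|L| = ℏ√(l(l+1)) = √6 ℏ.
The smallest angle corresponds to the largest L_z, i.e. m_l = l = 2, giving L_z = 2ℏ.
cos θ_min = 2/√6, so θ_min ≈ 35.26°.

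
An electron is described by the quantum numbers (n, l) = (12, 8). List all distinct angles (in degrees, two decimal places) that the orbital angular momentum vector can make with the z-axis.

|L|² = l(l+1)ℏ² = 72ℏ², so |L| = 6√2 ℏ.
cos θ = m_l/√72 for each m_l ∈ {-8, -7, -6, -5, -4, -3, -2, -1, 0, 1, 2, 3, 4, 5, 6, 7, 8}.

θ ∈ {19.47°, 34.42°, 45.00°, 53.90°, 61.87°, 69.30°, 76.37°, 83.23°, 90.00°, 96.77°, 103.63°, 110.70°, 118.13°, 126.10°, 135.00°, 145.58°, 160.53°}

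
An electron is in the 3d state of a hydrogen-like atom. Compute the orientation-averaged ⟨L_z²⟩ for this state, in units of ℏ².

⟨L_z²⟩ = 2 ℏ²

The 3d subshell has l = 2.
m_l runs from −2 to 2, i.e. {-2, -1, 0, 1, 2}.
⟨L_z²⟩ = ℏ²·l(l+1)/3 = 2ℏ².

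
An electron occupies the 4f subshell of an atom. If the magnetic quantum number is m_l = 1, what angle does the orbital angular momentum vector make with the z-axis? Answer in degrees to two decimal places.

The 4f subshell has l = 3.
|L| = √(l(l+1)) ℏ = 2√3 ℏ.
L_z = m_l ℏ = 1ℏ.
cos θ = L_z/|L| = 1/√12, so θ ≈ 73.22°.

θ ≈ 73.22°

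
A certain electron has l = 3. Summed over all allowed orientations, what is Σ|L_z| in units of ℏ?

Σ|L_z| = 12 ℏ

The allowed m_l values are -3, -2, -1, 0, 1, 2, 3.
Σ|m_l| = 2·3(3+1)/2 = 12.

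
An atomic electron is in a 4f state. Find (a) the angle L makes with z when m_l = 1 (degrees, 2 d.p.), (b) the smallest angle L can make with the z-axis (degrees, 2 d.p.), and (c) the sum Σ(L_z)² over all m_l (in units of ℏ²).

θ(m_l=1) ≈ 73.22°; θ_min ≈ 30.00°; Σ(L_z)² = 28 ℏ²

For 4f, l = 3.
For m_l = 1: cos θ = 1/√12, θ ≈ 73.22°.
cos θ_min = 3/√12, so θ_min ≈ 30.00°.
Σ m_l² = 28, so Σ(L_z)² = 28 ℏ².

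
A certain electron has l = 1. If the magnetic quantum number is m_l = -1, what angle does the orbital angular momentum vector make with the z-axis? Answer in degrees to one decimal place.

|L| = √(l(l+1)) ℏ = √2 ℏ.
L_z = m_l ℏ = −1ℏ.
cos θ = L_z/|L| = -1/√2, so θ ≈ 135.0°.

θ ≈ 135.0°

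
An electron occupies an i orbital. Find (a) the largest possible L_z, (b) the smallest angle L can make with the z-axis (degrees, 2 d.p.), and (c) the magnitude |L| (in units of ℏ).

L_z,max = 6ℏ; θ_min ≈ 22.21°; |L| = √42 ℏ ≈ 6.481ℏ

For an i orbital, l = 6.
L_z,max = lℏ = 6ℏ.
cos θ_min = 6/√42, so θ_min ≈ 22.21°.
|L| = ℏ√(6·7) = √42 ℏ ≈ 6.481ℏ.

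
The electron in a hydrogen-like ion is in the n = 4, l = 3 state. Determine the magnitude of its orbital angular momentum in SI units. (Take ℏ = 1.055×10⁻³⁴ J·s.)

|L| = ℏ√(l(l+1)) = ℏ√(3·4) = 2√3 ℏ
Numerically, |L| = 3.464 × (1.055×10⁻³⁴ J·s) = 3.655×10⁻³⁴ J·s.

|L| = 3.655×10⁻³⁴ J·s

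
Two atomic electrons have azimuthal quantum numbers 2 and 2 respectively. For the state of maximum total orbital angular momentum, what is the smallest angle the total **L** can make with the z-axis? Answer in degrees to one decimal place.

θ_min ≈ 26.6°

Angular momentum addition gives L = |l₁ − l₂|, …, l₁ + l₂.
So L can be 0, 1, 2, 3, 4.
The maximum is L = 4, with |L_tot| = ℏ√(4·5) = 2√5 ℏ.
The minimum angle with z is arccos(4/√20) ≈ 26.6°.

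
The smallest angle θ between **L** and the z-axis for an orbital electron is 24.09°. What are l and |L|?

At minimum angle, m_l = l, so cos θ = l/√(l(l+1)); cos²θ = l/(l+1) = 0.8334.
Thus l = 0.8334/(1 − 0.8334) ≈ 5.
Then |L| = ℏ√(5·6) = √30 ℏ.

l = 5, |L| = √30 ℏ ≈ 5.477ℏ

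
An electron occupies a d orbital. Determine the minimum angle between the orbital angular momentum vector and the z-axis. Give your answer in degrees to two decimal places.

θ_min ≈ 35.26°

The letter d corresponds to l = 2.
|L| = ℏ√(l(l+1)) = √6 ℏ.
The smallest angle corresponds to the largest L_z, i.e. m_l = l = 2, giving L_z = 2ℏ.
cos θ_min = 2/√6, so θ_min ≈ 35.26°.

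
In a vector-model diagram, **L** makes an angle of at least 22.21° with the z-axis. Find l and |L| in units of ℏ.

l = 6, |L| = √42 ℏ ≈ 6.481ℏ

At minimum angle, m_l = l, so cos θ = l/√(l(l+1)); cos²θ = l/(l+1) = 0.8571.
l = cos²θ/sin²θ ≈ 6.
Then |L| = ℏ√(6·7) = √42 ℏ.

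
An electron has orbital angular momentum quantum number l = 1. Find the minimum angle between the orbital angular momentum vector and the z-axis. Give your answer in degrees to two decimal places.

|L| = ℏ√(l(l+1)) = √2 ℏ.
The smallest angle corresponds to the largest L_z, i.e. m_l = l = 1, giving L_z = 1ℏ.
cos θ_min = 1/√2, so θ_min ≈ 45.00°.

θ_min ≈ 45.00°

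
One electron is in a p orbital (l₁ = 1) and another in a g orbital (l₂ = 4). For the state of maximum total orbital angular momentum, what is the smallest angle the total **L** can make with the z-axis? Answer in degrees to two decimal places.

L runs from |1 − 4| = 3 to 1 + 4 = 5.
Allowed values: L = 3, 4, 5.
The maximum is L = 5, with |L_tot| = ℏ√(5·6) = √30 ℏ.
The minimum angle with z is arccos(5/√30) ≈ 24.09°.

θ_min ≈ 24.09°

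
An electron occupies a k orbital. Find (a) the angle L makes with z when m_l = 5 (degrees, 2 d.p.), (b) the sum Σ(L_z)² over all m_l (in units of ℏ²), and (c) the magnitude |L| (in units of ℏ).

θ(m_l=5) ≈ 48.08°; Σ(L_z)² = 280 ℏ²; |L| = 2√14 ℏ ≈ 7.483ℏ

A k state has l = 7.
For m_l = 5: cos θ = 5/√56, θ ≈ 48.08°.
Σ m_l² = 280, so Σ(L_z)² = 280 ℏ².
|L| = ℏ√(7·8) = 2√14 ℏ ≈ 7.483ℏ.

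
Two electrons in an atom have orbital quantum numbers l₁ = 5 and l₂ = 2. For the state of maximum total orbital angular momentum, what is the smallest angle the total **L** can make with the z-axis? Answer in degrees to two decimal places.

L runs from |5 − 2| = 3 to 5 + 2 = 7.
Allowed values: L = 3, 4, 5, 6, 7.
The maximum is L = 7, with |L_tot| = ℏ√(7·8) = 2√14 ℏ.
The minimum angle with z is arccos(7/√56) ≈ 20.70°.

θ_min ≈ 20.70°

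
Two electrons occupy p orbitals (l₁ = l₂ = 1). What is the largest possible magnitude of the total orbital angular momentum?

|L_tot|_max = √6 ℏ ≈ 2.449ℏ

L runs from |1 − 1| = 0 to 1 + 1 = 2.
L ∈ {0, 1, 2}.
The largest magnitude corresponds to L = 2: |L_tot| = ℏ√(2·3) = √6 ℏ.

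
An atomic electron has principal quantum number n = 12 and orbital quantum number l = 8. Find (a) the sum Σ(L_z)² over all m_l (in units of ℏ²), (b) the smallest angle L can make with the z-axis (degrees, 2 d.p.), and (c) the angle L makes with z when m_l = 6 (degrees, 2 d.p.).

Σ m_l² = 408, so Σ(L_z)² = 408 ℏ².
cos θ_min = 8/√72, so θ_min ≈ 19.47°.
For m_l = 6: cos θ = 6/√72, θ ≈ 45.00°.

Σ(L_z)² = 408 ℏ²; θ_min ≈ 19.47°; θ(m_l=6) ≈ 45.00°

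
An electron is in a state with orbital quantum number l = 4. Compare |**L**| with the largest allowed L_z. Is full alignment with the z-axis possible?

No: L_z,max = 4ℏ < |L| = 2√5 ℏ ≈ 4.472ℏ

|L| = 2√5 ℏ ≈ 4.4721ℏ, while L_z,max = lℏ = 4ℏ.
Since |L| > L_z,max, the vector can never point exactly along z; the closest it comes is θ_min = arccos(4/√20) ≈ 26.6°.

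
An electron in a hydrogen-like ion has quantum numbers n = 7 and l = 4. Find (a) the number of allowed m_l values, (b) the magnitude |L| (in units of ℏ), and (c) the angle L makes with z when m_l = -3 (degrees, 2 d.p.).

9 values; |L| = 2√5 ℏ ≈ 4.472ℏ; θ(m_l=-3) ≈ 132.13°

There are 2l+1 = 9 values of m_l.
|L| = ℏ√(4·5) = 2√5 ℏ ≈ 4.472ℏ.
For m_l = -3: cos θ = -3/√20, θ ≈ 132.13°.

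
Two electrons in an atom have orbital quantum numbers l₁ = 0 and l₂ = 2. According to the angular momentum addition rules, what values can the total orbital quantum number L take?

By the triangle rule, |l₁ − l₂| ≤ L ≤ l₁ + l₂.
So L can be 2.

L = 2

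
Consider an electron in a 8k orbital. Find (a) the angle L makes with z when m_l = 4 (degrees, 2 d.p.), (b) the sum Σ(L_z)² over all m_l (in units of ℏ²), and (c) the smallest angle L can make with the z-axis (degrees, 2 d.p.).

θ(m_l=4) ≈ 57.69°; Σ(L_z)² = 280 ℏ²; θ_min ≈ 20.70°

The 8k subshell has l = 7.
For m_l = 4: cos θ = 4/√56, θ ≈ 57.69°.
Σ m_l² = 280, so Σ(L_z)² = 280 ℏ².
cos θ_min = 7/√56, so θ_min ≈ 20.70°.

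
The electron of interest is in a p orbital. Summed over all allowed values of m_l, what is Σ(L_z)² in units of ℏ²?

Σ(L_z)² = 2 ℏ²

A p state has l = 1.
The allowed m_l values are -1, 0, 1.
Summing m² from −1 to 1: Σ m_l² = 2.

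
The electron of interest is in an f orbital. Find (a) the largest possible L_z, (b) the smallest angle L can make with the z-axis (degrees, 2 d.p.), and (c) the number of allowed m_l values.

L_z,max = 3ℏ; θ_min ≈ 30.00°; 7 values

For an f orbital, l = 3.
L_z,max = lℏ = 3ℏ.
cos θ_min = 3/√12, so θ_min ≈ 30.00°.
There are 2l+1 = 7 values of m_l.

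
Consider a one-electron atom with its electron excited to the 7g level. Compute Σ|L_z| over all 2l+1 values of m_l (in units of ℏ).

Σ|L_z| = 20 ℏ

The 7g level has l = 4.
m_l ∈ {-4, -3, -2, -1, 0, 1, 2, 3, 4}.
Σ|m_l| = 2·4(4+1)/2 = 20.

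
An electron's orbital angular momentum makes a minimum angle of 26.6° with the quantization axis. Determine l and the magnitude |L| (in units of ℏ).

l = 4, |L| = 2√5 ℏ ≈ 4.472ℏ

cos θ_min = l/√(l(l+1)) = √(l/(l+1)), so l/(l+1) = cos²(26.6°) = 0.7995.
Thus l = 0.7995/(1 − 0.7995) ≈ 4.
Then |L| = ℏ√(4·5) = 2√5 ℏ.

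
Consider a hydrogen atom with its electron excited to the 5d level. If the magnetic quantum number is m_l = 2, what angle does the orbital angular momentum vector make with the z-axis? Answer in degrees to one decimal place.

θ ≈ 35.3°

The 5d level has l = 2.
|L| = √(l(l+1)) ℏ = √6 ℏ.
L_z = m_l ℏ = 2ℏ.
cos θ = L_z/|L| = 2/√6, so θ ≈ 35.3°.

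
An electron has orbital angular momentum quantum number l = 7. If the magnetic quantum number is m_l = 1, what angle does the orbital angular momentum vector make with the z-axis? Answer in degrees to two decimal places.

θ ≈ 82.32°

|L| = ℏ√(l(l+1)) = 2√14 ℏ.
L_z = m_l ℏ = 1ℏ.
cos θ = L_z/|L| = 1/√56, so θ ≈ 82.32°.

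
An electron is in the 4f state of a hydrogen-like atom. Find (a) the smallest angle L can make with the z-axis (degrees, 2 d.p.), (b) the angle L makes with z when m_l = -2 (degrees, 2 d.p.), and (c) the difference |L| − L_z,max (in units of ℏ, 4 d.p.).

θ_min ≈ 30.00°; θ(m_l=-2) ≈ 125.26°; |L|−L_z,max ≈ 0.4641ℏ

4f means n = 4, l = 3.
cos θ_min = 3/√12, so θ_min ≈ 30.00°.
For m_l = -2: cos θ = -2/√12, θ ≈ 125.26°.
|L| − L_z,max = (2√3 − 3)ℏ ≈ 0.4641ℏ.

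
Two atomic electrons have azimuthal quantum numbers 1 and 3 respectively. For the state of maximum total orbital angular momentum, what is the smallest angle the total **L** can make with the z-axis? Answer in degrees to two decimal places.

θ_min ≈ 26.57°

Angular momentum addition gives L = |l₁ − l₂|, …, l₁ + l₂.
Allowed values: L = 2, 3, 4.
The maximum is L = 4, with |L_tot| = ℏ√(4·5) = 2√5 ℏ.
The minimum angle with z is arccos(4/√20) ≈ 26.57°.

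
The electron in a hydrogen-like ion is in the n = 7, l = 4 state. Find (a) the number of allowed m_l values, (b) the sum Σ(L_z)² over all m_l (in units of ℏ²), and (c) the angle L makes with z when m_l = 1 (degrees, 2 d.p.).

9 values; Σ(L_z)² = 60 ℏ²; θ(m_l=1) ≈ 77.08°

There are 2l+1 = 9 values of m_l.
Σ m_l² = 60, so Σ(L_z)² = 60 ℏ².
For m_l = 1: cos θ = 1/√20, θ ≈ 77.08°.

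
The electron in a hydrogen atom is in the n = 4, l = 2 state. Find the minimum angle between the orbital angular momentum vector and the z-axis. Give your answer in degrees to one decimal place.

θ_min ≈ 35.3°

|L|² = l(l+1)ℏ² = 6ℏ², so |L| = √6 ℏ.
The smallest angle corresponds to the largest L_z, i.e. m_l = l = 2, giving L_z = 2ℏ.
cos θ_min = 2/√6, so θ_min ≈ 35.3°.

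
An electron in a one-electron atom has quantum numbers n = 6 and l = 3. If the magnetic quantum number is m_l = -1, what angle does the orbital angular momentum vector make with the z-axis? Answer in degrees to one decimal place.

|L| = ℏ√(l(l+1)) = 2√3 ℏ.
L_z = m_l ℏ = −1ℏ.
cos θ = L_z/|L| = -1/√12, so θ ≈ 106.8°.

θ ≈ 106.8°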